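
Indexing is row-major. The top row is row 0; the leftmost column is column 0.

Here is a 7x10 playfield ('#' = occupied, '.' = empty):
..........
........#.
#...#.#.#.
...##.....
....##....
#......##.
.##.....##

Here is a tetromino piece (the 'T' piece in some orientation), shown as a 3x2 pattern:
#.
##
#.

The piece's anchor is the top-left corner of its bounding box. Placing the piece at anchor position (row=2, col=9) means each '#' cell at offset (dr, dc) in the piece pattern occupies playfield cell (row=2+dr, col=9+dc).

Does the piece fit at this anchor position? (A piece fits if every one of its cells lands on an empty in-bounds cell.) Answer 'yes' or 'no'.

Check each piece cell at anchor (2, 9):
  offset (0,0) -> (2,9): empty -> OK
  offset (1,0) -> (3,9): empty -> OK
  offset (1,1) -> (3,10): out of bounds -> FAIL
  offset (2,0) -> (4,9): empty -> OK
All cells valid: no

Answer: no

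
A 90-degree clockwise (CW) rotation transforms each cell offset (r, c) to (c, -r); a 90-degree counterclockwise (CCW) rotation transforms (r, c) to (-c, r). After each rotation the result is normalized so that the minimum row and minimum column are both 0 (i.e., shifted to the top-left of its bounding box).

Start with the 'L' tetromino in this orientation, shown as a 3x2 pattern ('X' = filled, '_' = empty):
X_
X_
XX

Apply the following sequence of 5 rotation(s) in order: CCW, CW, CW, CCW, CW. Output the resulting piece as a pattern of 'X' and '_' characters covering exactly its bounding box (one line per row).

Answer: XXX
X__

Derivation:
Start:
X_
X_
XX
After rotation 1 (CCW):
__X
XXX
After rotation 2 (CW):
X_
X_
XX
After rotation 3 (CW):
XXX
X__
After rotation 4 (CCW):
X_
X_
XX
After rotation 5 (CW):
XXX
X__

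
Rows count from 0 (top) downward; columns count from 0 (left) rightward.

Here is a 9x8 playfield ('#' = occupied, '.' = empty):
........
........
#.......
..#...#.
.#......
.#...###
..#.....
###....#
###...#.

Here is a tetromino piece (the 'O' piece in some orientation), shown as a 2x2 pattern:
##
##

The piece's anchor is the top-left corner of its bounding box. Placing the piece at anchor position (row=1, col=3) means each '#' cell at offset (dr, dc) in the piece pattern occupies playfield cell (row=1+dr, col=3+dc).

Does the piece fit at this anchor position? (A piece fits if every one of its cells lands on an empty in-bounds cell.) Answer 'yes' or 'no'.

Check each piece cell at anchor (1, 3):
  offset (0,0) -> (1,3): empty -> OK
  offset (0,1) -> (1,4): empty -> OK
  offset (1,0) -> (2,3): empty -> OK
  offset (1,1) -> (2,4): empty -> OK
All cells valid: yes

Answer: yes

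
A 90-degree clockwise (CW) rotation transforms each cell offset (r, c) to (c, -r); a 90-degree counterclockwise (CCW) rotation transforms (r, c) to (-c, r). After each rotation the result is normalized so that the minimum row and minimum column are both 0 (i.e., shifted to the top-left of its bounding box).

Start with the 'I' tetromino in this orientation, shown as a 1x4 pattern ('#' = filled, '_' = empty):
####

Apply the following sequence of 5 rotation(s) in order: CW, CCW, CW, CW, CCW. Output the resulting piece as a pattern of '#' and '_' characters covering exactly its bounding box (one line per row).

Start:
####
After rotation 1 (CW):
#
#
#
#
After rotation 2 (CCW):
####
After rotation 3 (CW):
#
#
#
#
After rotation 4 (CW):
####
After rotation 5 (CCW):
#
#
#
#

Answer: #
#
#
#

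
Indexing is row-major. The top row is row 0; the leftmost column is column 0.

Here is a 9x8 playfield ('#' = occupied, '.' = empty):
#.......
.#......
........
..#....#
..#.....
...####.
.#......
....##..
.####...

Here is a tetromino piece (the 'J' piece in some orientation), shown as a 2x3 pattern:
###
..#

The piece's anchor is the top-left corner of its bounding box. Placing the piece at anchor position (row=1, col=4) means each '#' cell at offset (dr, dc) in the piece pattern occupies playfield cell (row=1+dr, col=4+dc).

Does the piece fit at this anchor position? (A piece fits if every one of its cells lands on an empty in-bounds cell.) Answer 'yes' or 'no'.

Answer: yes

Derivation:
Check each piece cell at anchor (1, 4):
  offset (0,0) -> (1,4): empty -> OK
  offset (0,1) -> (1,5): empty -> OK
  offset (0,2) -> (1,6): empty -> OK
  offset (1,2) -> (2,6): empty -> OK
All cells valid: yes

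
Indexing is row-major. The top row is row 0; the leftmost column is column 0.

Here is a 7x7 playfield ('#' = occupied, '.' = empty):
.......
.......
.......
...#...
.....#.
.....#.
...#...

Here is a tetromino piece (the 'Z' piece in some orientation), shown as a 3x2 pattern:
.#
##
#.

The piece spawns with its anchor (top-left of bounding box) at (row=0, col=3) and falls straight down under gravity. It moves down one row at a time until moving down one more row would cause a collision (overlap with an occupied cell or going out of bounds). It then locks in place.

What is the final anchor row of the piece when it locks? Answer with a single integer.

Spawn at (row=0, col=3). Try each row:
  row 0: fits
  row 1: blocked -> lock at row 0

Answer: 0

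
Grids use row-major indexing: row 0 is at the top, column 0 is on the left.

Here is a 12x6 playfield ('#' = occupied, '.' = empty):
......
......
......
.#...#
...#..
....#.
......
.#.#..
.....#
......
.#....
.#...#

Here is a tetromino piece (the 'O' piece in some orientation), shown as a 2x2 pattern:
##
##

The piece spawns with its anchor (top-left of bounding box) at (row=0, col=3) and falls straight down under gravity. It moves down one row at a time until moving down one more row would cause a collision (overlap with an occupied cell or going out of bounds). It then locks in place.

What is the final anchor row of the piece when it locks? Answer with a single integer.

Answer: 2

Derivation:
Spawn at (row=0, col=3). Try each row:
  row 0: fits
  row 1: fits
  row 2: fits
  row 3: blocked -> lock at row 2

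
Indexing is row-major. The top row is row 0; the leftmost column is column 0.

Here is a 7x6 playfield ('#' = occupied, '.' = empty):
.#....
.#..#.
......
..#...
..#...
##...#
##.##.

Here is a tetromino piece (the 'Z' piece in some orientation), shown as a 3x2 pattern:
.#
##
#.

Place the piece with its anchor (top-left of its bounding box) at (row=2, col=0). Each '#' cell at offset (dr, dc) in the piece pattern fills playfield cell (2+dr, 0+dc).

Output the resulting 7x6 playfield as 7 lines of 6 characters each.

Fill (2+0,0+1) = (2,1)
Fill (2+1,0+0) = (3,0)
Fill (2+1,0+1) = (3,1)
Fill (2+2,0+0) = (4,0)

Answer: .#....
.#..#.
.#....
###...
#.#...
##...#
##.##.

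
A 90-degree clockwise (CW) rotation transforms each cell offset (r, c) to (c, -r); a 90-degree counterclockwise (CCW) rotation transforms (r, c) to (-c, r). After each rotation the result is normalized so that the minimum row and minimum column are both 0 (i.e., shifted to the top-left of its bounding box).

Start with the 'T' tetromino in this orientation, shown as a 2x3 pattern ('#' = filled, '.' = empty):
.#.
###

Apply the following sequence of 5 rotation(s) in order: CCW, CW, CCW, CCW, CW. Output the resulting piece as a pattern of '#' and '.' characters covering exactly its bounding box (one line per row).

Start:
.#.
###
After rotation 1 (CCW):
.#
##
.#
After rotation 2 (CW):
.#.
###
After rotation 3 (CCW):
.#
##
.#
After rotation 4 (CCW):
###
.#.
After rotation 5 (CW):
.#
##
.#

Answer: .#
##
.#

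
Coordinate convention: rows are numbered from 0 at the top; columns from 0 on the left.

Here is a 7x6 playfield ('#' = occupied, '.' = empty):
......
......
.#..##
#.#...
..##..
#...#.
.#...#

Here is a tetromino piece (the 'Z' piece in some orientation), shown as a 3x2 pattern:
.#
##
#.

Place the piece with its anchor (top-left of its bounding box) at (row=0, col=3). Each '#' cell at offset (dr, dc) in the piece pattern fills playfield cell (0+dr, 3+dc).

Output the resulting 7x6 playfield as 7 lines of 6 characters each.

Fill (0+0,3+1) = (0,4)
Fill (0+1,3+0) = (1,3)
Fill (0+1,3+1) = (1,4)
Fill (0+2,3+0) = (2,3)

Answer: ....#.
...##.
.#.###
#.#...
..##..
#...#.
.#...#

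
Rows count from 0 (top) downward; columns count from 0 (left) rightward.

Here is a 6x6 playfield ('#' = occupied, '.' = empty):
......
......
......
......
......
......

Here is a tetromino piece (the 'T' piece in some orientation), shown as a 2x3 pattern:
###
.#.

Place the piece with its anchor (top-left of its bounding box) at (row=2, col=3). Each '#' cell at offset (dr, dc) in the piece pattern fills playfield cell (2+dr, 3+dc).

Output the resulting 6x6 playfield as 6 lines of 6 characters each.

Answer: ......
......
...###
....#.
......
......

Derivation:
Fill (2+0,3+0) = (2,3)
Fill (2+0,3+1) = (2,4)
Fill (2+0,3+2) = (2,5)
Fill (2+1,3+1) = (3,4)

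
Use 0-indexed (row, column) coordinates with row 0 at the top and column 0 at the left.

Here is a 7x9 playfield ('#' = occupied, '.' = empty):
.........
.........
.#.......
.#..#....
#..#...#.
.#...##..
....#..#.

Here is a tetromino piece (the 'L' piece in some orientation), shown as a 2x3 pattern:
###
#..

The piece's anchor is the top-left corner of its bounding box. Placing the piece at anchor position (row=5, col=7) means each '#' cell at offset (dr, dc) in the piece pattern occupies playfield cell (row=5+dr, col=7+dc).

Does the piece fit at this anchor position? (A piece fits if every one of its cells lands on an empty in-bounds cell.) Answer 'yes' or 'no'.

Check each piece cell at anchor (5, 7):
  offset (0,0) -> (5,7): empty -> OK
  offset (0,1) -> (5,8): empty -> OK
  offset (0,2) -> (5,9): out of bounds -> FAIL
  offset (1,0) -> (6,7): occupied ('#') -> FAIL
All cells valid: no

Answer: no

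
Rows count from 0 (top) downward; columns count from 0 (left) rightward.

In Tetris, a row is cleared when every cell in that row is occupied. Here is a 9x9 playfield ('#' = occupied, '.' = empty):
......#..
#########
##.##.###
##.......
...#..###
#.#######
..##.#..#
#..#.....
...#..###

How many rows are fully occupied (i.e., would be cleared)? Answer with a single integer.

Check each row:
  row 0: 8 empty cells -> not full
  row 1: 0 empty cells -> FULL (clear)
  row 2: 2 empty cells -> not full
  row 3: 7 empty cells -> not full
  row 4: 5 empty cells -> not full
  row 5: 1 empty cell -> not full
  row 6: 5 empty cells -> not full
  row 7: 7 empty cells -> not full
  row 8: 5 empty cells -> not full
Total rows cleared: 1

Answer: 1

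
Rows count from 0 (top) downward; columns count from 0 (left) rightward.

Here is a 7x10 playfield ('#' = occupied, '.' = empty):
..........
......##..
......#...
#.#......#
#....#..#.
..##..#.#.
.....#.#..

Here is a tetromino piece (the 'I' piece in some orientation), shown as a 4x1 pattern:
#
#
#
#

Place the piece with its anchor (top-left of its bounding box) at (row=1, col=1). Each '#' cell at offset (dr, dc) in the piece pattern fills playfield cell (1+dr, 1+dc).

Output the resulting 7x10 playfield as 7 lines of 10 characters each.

Fill (1+0,1+0) = (1,1)
Fill (1+1,1+0) = (2,1)
Fill (1+2,1+0) = (3,1)
Fill (1+3,1+0) = (4,1)

Answer: ..........
.#....##..
.#....#...
###......#
##...#..#.
..##..#.#.
.....#.#..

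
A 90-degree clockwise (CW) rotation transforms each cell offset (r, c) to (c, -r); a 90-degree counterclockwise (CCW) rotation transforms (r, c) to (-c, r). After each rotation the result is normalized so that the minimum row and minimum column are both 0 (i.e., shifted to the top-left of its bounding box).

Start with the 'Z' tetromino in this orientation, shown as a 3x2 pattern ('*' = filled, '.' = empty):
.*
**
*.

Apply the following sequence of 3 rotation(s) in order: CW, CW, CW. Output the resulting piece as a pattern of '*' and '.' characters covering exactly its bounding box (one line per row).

Start:
.*
**
*.
After rotation 1 (CW):
**.
.**
After rotation 2 (CW):
.*
**
*.
After rotation 3 (CW):
**.
.**

Answer: **.
.**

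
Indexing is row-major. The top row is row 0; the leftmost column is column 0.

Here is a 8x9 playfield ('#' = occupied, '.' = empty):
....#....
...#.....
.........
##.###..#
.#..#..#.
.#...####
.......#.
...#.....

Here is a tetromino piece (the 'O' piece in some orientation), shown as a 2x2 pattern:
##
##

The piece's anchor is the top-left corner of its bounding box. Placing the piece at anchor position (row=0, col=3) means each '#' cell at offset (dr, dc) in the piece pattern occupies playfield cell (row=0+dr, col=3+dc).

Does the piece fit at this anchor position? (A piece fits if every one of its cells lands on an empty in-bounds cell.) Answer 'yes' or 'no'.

Check each piece cell at anchor (0, 3):
  offset (0,0) -> (0,3): empty -> OK
  offset (0,1) -> (0,4): occupied ('#') -> FAIL
  offset (1,0) -> (1,3): occupied ('#') -> FAIL
  offset (1,1) -> (1,4): empty -> OK
All cells valid: no

Answer: no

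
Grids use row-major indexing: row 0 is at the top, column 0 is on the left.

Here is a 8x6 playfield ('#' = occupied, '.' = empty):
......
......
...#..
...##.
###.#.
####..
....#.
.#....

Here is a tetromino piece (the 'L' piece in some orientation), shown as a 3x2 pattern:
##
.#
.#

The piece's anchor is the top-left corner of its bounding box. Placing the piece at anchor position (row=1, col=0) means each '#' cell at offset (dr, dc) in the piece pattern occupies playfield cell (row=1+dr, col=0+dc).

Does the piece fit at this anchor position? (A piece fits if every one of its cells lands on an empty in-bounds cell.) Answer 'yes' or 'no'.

Answer: yes

Derivation:
Check each piece cell at anchor (1, 0):
  offset (0,0) -> (1,0): empty -> OK
  offset (0,1) -> (1,1): empty -> OK
  offset (1,1) -> (2,1): empty -> OK
  offset (2,1) -> (3,1): empty -> OK
All cells valid: yes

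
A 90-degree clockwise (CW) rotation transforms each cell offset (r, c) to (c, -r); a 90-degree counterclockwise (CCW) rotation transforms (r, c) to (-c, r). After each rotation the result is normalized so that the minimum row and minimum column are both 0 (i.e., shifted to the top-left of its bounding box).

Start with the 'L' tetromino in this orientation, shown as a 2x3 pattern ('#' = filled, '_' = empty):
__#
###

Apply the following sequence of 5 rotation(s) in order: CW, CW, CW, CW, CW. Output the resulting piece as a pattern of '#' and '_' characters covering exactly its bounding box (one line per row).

Start:
__#
###
After rotation 1 (CW):
#_
#_
##
After rotation 2 (CW):
###
#__
After rotation 3 (CW):
##
_#
_#
After rotation 4 (CW):
__#
###
After rotation 5 (CW):
#_
#_
##

Answer: #_
#_
##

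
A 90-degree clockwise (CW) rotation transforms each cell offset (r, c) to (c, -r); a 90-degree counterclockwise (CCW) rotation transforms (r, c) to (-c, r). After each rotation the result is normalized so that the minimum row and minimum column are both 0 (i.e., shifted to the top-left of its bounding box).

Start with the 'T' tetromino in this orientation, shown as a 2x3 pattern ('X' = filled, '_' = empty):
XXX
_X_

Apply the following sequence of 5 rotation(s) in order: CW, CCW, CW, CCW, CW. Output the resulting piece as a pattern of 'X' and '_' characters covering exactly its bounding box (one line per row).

Answer: _X
XX
_X

Derivation:
Start:
XXX
_X_
After rotation 1 (CW):
_X
XX
_X
After rotation 2 (CCW):
XXX
_X_
After rotation 3 (CW):
_X
XX
_X
After rotation 4 (CCW):
XXX
_X_
After rotation 5 (CW):
_X
XX
_X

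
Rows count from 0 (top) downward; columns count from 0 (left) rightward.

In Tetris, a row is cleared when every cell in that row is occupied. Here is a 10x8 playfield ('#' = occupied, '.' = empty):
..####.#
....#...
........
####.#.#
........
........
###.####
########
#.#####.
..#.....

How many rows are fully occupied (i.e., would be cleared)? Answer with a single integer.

Answer: 1

Derivation:
Check each row:
  row 0: 3 empty cells -> not full
  row 1: 7 empty cells -> not full
  row 2: 8 empty cells -> not full
  row 3: 2 empty cells -> not full
  row 4: 8 empty cells -> not full
  row 5: 8 empty cells -> not full
  row 6: 1 empty cell -> not full
  row 7: 0 empty cells -> FULL (clear)
  row 8: 2 empty cells -> not full
  row 9: 7 empty cells -> not full
Total rows cleared: 1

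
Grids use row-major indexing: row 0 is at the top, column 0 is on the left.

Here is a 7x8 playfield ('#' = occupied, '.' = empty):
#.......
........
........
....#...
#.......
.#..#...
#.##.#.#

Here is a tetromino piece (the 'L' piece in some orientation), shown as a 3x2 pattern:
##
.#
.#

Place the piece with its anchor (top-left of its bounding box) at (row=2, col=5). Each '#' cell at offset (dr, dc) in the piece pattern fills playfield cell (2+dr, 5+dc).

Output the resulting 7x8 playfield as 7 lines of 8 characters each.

Fill (2+0,5+0) = (2,5)
Fill (2+0,5+1) = (2,6)
Fill (2+1,5+1) = (3,6)
Fill (2+2,5+1) = (4,6)

Answer: #.......
........
.....##.
....#.#.
#.....#.
.#..#...
#.##.#.#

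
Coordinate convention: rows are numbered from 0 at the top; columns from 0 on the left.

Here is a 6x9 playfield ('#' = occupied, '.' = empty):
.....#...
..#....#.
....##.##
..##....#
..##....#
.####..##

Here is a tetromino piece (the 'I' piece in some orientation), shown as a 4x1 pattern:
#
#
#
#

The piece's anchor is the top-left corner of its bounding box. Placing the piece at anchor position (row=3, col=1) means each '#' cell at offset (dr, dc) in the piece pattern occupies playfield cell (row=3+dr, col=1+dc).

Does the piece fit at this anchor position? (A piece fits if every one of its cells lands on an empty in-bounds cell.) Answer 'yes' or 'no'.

Check each piece cell at anchor (3, 1):
  offset (0,0) -> (3,1): empty -> OK
  offset (1,0) -> (4,1): empty -> OK
  offset (2,0) -> (5,1): occupied ('#') -> FAIL
  offset (3,0) -> (6,1): out of bounds -> FAIL
All cells valid: no

Answer: no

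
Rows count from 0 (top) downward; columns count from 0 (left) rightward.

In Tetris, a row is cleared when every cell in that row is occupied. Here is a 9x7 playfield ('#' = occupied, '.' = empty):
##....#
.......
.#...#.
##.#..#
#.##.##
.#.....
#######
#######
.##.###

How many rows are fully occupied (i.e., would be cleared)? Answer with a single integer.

Answer: 2

Derivation:
Check each row:
  row 0: 4 empty cells -> not full
  row 1: 7 empty cells -> not full
  row 2: 5 empty cells -> not full
  row 3: 3 empty cells -> not full
  row 4: 2 empty cells -> not full
  row 5: 6 empty cells -> not full
  row 6: 0 empty cells -> FULL (clear)
  row 7: 0 empty cells -> FULL (clear)
  row 8: 2 empty cells -> not full
Total rows cleared: 2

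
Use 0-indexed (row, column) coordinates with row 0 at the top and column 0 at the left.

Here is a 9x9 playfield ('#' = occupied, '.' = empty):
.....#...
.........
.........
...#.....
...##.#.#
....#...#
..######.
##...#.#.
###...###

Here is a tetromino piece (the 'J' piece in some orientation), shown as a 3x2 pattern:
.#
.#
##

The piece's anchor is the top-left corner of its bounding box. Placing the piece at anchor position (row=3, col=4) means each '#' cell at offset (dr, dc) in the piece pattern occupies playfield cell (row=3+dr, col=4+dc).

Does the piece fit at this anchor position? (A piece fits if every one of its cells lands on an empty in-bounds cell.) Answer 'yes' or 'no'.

Check each piece cell at anchor (3, 4):
  offset (0,1) -> (3,5): empty -> OK
  offset (1,1) -> (4,5): empty -> OK
  offset (2,0) -> (5,4): occupied ('#') -> FAIL
  offset (2,1) -> (5,5): empty -> OK
All cells valid: no

Answer: no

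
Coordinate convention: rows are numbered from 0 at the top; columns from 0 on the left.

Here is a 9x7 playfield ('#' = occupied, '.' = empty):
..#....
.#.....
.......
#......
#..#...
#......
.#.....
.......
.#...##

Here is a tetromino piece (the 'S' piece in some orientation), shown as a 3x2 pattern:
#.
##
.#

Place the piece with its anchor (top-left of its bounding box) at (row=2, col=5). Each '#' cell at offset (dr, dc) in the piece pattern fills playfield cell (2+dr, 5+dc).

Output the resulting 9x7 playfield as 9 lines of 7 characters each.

Answer: ..#....
.#.....
.....#.
#....##
#..#..#
#......
.#.....
.......
.#...##

Derivation:
Fill (2+0,5+0) = (2,5)
Fill (2+1,5+0) = (3,5)
Fill (2+1,5+1) = (3,6)
Fill (2+2,5+1) = (4,6)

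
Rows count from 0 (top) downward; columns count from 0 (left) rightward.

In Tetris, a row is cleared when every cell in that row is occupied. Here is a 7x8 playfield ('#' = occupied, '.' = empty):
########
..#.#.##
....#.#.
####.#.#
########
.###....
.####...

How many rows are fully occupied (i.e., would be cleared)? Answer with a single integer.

Check each row:
  row 0: 0 empty cells -> FULL (clear)
  row 1: 4 empty cells -> not full
  row 2: 6 empty cells -> not full
  row 3: 2 empty cells -> not full
  row 4: 0 empty cells -> FULL (clear)
  row 5: 5 empty cells -> not full
  row 6: 4 empty cells -> not full
Total rows cleared: 2

Answer: 2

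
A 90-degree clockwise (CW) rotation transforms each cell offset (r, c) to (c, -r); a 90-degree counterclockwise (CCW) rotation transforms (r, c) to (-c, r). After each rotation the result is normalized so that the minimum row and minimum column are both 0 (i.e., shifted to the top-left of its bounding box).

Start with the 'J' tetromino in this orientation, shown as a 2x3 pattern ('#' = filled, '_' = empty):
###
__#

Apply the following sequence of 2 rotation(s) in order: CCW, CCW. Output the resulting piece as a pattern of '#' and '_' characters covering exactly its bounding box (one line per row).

Answer: #__
###

Derivation:
Start:
###
__#
After rotation 1 (CCW):
##
#_
#_
After rotation 2 (CCW):
#__
###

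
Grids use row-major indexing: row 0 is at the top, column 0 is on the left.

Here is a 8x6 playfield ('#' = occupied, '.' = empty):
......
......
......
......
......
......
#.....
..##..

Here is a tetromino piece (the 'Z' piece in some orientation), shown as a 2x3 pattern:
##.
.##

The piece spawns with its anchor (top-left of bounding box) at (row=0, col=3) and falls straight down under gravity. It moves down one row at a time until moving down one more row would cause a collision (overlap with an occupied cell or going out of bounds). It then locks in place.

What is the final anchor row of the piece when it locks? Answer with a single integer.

Spawn at (row=0, col=3). Try each row:
  row 0: fits
  row 1: fits
  row 2: fits
  row 3: fits
  row 4: fits
  row 5: fits
  row 6: fits
  row 7: blocked -> lock at row 6

Answer: 6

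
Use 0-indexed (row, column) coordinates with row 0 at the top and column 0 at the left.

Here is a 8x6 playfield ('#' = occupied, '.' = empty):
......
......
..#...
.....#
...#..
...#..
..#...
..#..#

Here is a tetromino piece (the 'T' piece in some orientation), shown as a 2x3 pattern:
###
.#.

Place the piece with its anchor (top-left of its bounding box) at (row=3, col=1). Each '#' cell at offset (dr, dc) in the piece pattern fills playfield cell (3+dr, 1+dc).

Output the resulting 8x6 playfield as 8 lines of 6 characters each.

Answer: ......
......
..#...
.###.#
..##..
...#..
..#...
..#..#

Derivation:
Fill (3+0,1+0) = (3,1)
Fill (3+0,1+1) = (3,2)
Fill (3+0,1+2) = (3,3)
Fill (3+1,1+1) = (4,2)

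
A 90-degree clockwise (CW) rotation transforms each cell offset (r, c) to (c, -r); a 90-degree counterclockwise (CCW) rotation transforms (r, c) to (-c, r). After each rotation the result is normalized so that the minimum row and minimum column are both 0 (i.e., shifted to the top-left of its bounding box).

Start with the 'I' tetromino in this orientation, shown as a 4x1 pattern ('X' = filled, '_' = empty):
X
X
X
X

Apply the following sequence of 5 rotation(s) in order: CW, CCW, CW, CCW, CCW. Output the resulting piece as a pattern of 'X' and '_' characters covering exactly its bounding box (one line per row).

Answer: XXXX

Derivation:
Start:
X
X
X
X
After rotation 1 (CW):
XXXX
After rotation 2 (CCW):
X
X
X
X
After rotation 3 (CW):
XXXX
After rotation 4 (CCW):
X
X
X
X
After rotation 5 (CCW):
XXXX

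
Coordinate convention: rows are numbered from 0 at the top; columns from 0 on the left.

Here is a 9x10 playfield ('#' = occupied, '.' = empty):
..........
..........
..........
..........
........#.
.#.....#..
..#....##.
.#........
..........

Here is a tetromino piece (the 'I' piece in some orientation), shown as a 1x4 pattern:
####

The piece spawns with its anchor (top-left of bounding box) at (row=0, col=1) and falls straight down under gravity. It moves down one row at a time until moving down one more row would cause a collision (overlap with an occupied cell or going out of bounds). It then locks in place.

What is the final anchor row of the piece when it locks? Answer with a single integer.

Answer: 4

Derivation:
Spawn at (row=0, col=1). Try each row:
  row 0: fits
  row 1: fits
  row 2: fits
  row 3: fits
  row 4: fits
  row 5: blocked -> lock at row 4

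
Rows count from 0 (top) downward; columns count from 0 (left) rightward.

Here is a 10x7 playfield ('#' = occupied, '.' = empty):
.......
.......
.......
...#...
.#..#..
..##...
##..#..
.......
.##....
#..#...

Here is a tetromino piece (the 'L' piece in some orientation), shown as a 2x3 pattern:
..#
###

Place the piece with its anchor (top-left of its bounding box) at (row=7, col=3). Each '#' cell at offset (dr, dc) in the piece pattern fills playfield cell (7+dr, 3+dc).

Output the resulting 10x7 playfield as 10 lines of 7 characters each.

Answer: .......
.......
.......
...#...
.#..#..
..##...
##..#..
.....#.
.#####.
#..#...

Derivation:
Fill (7+0,3+2) = (7,5)
Fill (7+1,3+0) = (8,3)
Fill (7+1,3+1) = (8,4)
Fill (7+1,3+2) = (8,5)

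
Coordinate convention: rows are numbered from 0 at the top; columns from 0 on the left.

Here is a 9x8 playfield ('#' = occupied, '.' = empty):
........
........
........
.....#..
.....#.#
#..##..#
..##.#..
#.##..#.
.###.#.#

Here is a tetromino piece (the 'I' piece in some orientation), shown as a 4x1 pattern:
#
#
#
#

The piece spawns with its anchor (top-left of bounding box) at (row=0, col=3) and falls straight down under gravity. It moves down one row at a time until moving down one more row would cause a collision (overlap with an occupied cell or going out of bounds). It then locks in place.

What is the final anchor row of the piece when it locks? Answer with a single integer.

Spawn at (row=0, col=3). Try each row:
  row 0: fits
  row 1: fits
  row 2: blocked -> lock at row 1

Answer: 1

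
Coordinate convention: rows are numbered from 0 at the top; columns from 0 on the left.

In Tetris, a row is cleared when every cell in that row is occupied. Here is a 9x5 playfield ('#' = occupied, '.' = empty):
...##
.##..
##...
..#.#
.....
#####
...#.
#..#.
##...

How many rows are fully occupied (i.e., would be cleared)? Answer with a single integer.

Check each row:
  row 0: 3 empty cells -> not full
  row 1: 3 empty cells -> not full
  row 2: 3 empty cells -> not full
  row 3: 3 empty cells -> not full
  row 4: 5 empty cells -> not full
  row 5: 0 empty cells -> FULL (clear)
  row 6: 4 empty cells -> not full
  row 7: 3 empty cells -> not full
  row 8: 3 empty cells -> not full
Total rows cleared: 1

Answer: 1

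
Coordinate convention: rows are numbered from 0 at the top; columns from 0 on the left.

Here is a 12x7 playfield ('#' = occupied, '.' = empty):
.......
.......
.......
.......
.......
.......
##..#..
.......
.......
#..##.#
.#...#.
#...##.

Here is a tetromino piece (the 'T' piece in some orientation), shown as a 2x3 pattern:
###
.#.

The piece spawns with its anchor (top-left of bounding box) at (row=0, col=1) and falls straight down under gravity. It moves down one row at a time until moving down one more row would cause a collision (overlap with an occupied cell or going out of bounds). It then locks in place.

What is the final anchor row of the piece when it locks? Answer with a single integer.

Answer: 5

Derivation:
Spawn at (row=0, col=1). Try each row:
  row 0: fits
  row 1: fits
  row 2: fits
  row 3: fits
  row 4: fits
  row 5: fits
  row 6: blocked -> lock at row 5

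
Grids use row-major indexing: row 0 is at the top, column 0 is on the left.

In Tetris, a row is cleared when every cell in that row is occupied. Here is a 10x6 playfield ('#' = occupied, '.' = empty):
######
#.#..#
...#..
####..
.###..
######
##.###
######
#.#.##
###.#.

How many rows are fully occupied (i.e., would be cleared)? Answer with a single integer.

Answer: 3

Derivation:
Check each row:
  row 0: 0 empty cells -> FULL (clear)
  row 1: 3 empty cells -> not full
  row 2: 5 empty cells -> not full
  row 3: 2 empty cells -> not full
  row 4: 3 empty cells -> not full
  row 5: 0 empty cells -> FULL (clear)
  row 6: 1 empty cell -> not full
  row 7: 0 empty cells -> FULL (clear)
  row 8: 2 empty cells -> not full
  row 9: 2 empty cells -> not full
Total rows cleared: 3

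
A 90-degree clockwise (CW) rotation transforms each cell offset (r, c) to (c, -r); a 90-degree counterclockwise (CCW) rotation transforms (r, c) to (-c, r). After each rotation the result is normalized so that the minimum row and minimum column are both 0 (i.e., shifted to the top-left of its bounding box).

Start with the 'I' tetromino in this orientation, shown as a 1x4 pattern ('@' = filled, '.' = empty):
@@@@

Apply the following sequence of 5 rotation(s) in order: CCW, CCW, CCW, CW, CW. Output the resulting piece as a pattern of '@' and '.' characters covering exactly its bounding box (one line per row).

Start:
@@@@
After rotation 1 (CCW):
@
@
@
@
After rotation 2 (CCW):
@@@@
After rotation 3 (CCW):
@
@
@
@
After rotation 4 (CW):
@@@@
After rotation 5 (CW):
@
@
@
@

Answer: @
@
@
@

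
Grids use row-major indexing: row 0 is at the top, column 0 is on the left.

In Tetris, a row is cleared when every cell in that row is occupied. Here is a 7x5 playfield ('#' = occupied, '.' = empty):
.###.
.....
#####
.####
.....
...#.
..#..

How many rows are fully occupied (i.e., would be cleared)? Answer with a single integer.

Check each row:
  row 0: 2 empty cells -> not full
  row 1: 5 empty cells -> not full
  row 2: 0 empty cells -> FULL (clear)
  row 3: 1 empty cell -> not full
  row 4: 5 empty cells -> not full
  row 5: 4 empty cells -> not full
  row 6: 4 empty cells -> not full
Total rows cleared: 1

Answer: 1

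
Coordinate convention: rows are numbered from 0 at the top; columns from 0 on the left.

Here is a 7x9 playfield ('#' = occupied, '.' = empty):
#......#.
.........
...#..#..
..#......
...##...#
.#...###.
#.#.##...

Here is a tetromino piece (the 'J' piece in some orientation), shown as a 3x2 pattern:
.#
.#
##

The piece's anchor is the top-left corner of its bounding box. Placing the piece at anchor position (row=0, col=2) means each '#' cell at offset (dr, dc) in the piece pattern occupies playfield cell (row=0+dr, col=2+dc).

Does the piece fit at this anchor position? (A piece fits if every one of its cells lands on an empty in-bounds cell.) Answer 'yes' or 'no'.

Answer: no

Derivation:
Check each piece cell at anchor (0, 2):
  offset (0,1) -> (0,3): empty -> OK
  offset (1,1) -> (1,3): empty -> OK
  offset (2,0) -> (2,2): empty -> OK
  offset (2,1) -> (2,3): occupied ('#') -> FAIL
All cells valid: no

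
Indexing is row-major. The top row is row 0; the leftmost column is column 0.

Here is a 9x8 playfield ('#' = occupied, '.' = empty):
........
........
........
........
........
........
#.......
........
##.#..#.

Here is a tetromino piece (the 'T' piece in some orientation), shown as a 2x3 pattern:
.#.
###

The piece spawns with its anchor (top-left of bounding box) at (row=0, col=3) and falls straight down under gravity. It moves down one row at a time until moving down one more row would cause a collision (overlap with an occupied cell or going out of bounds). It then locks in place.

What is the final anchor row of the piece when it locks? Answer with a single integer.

Answer: 6

Derivation:
Spawn at (row=0, col=3). Try each row:
  row 0: fits
  row 1: fits
  row 2: fits
  row 3: fits
  row 4: fits
  row 5: fits
  row 6: fits
  row 7: blocked -> lock at row 6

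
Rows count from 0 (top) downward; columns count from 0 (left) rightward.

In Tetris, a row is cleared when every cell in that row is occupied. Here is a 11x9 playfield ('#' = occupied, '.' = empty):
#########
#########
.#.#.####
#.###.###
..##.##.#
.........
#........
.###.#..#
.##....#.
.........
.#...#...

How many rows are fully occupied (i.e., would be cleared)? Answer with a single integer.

Answer: 2

Derivation:
Check each row:
  row 0: 0 empty cells -> FULL (clear)
  row 1: 0 empty cells -> FULL (clear)
  row 2: 3 empty cells -> not full
  row 3: 2 empty cells -> not full
  row 4: 4 empty cells -> not full
  row 5: 9 empty cells -> not full
  row 6: 8 empty cells -> not full
  row 7: 4 empty cells -> not full
  row 8: 6 empty cells -> not full
  row 9: 9 empty cells -> not full
  row 10: 7 empty cells -> not full
Total rows cleared: 2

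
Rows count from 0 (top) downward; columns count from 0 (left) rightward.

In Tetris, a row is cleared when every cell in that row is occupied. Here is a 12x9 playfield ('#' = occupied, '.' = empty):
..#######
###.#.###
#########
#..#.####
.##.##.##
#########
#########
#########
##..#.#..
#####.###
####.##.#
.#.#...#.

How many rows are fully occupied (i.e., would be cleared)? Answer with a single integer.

Answer: 4

Derivation:
Check each row:
  row 0: 2 empty cells -> not full
  row 1: 2 empty cells -> not full
  row 2: 0 empty cells -> FULL (clear)
  row 3: 3 empty cells -> not full
  row 4: 3 empty cells -> not full
  row 5: 0 empty cells -> FULL (clear)
  row 6: 0 empty cells -> FULL (clear)
  row 7: 0 empty cells -> FULL (clear)
  row 8: 5 empty cells -> not full
  row 9: 1 empty cell -> not full
  row 10: 2 empty cells -> not full
  row 11: 6 empty cells -> not full
Total rows cleared: 4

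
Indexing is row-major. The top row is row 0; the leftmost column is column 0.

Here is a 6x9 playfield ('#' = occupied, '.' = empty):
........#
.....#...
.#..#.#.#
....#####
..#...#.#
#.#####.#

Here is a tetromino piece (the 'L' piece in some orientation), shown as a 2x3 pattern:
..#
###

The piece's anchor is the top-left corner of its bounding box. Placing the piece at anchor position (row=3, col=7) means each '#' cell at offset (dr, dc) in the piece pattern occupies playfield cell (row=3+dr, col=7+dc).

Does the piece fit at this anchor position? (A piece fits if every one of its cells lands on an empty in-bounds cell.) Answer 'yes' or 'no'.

Check each piece cell at anchor (3, 7):
  offset (0,2) -> (3,9): out of bounds -> FAIL
  offset (1,0) -> (4,7): empty -> OK
  offset (1,1) -> (4,8): occupied ('#') -> FAIL
  offset (1,2) -> (4,9): out of bounds -> FAIL
All cells valid: no

Answer: no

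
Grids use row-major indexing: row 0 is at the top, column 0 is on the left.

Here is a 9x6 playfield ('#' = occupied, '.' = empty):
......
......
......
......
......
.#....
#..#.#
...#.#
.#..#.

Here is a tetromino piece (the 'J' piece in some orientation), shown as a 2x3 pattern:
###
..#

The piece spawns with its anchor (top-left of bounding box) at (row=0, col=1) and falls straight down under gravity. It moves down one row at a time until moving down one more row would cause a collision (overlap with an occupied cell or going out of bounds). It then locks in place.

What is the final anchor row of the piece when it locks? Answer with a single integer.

Answer: 4

Derivation:
Spawn at (row=0, col=1). Try each row:
  row 0: fits
  row 1: fits
  row 2: fits
  row 3: fits
  row 4: fits
  row 5: blocked -> lock at row 4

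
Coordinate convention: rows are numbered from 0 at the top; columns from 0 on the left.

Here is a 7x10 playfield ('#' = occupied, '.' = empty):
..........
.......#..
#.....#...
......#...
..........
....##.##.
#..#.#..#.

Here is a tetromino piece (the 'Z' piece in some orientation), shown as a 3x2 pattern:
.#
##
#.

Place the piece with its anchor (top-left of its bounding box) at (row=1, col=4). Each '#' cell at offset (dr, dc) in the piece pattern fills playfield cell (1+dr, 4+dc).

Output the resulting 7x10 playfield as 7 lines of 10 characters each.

Answer: ..........
.....#.#..
#...###...
....#.#...
..........
....##.##.
#..#.#..#.

Derivation:
Fill (1+0,4+1) = (1,5)
Fill (1+1,4+0) = (2,4)
Fill (1+1,4+1) = (2,5)
Fill (1+2,4+0) = (3,4)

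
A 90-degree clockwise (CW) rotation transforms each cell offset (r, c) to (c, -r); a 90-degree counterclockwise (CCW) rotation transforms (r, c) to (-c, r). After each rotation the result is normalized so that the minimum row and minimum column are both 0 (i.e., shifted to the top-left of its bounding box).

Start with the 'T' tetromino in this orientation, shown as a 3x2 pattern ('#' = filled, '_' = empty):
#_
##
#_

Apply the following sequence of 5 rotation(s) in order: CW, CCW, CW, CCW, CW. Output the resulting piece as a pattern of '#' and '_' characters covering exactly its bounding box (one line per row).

Answer: ###
_#_

Derivation:
Start:
#_
##
#_
After rotation 1 (CW):
###
_#_
After rotation 2 (CCW):
#_
##
#_
After rotation 3 (CW):
###
_#_
After rotation 4 (CCW):
#_
##
#_
After rotation 5 (CW):
###
_#_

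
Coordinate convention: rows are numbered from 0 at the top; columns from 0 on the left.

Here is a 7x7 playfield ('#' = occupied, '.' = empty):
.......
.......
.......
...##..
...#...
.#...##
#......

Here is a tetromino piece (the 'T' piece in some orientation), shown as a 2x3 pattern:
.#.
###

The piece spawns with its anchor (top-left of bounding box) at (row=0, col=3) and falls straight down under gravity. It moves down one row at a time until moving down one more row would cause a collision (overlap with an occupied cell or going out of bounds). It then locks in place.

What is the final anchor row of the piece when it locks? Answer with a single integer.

Spawn at (row=0, col=3). Try each row:
  row 0: fits
  row 1: fits
  row 2: blocked -> lock at row 1

Answer: 1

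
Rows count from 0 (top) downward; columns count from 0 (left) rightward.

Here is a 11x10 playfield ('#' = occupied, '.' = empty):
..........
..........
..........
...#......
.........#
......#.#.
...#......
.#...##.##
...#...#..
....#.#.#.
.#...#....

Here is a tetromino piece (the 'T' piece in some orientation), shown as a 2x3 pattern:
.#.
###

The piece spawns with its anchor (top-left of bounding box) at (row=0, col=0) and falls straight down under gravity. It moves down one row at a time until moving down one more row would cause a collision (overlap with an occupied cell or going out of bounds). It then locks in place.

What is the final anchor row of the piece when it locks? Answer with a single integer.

Answer: 5

Derivation:
Spawn at (row=0, col=0). Try each row:
  row 0: fits
  row 1: fits
  row 2: fits
  row 3: fits
  row 4: fits
  row 5: fits
  row 6: blocked -> lock at row 5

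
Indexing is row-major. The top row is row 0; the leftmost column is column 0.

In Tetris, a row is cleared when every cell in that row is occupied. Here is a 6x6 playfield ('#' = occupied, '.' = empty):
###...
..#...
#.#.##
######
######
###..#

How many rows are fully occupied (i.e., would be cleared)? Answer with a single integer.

Check each row:
  row 0: 3 empty cells -> not full
  row 1: 5 empty cells -> not full
  row 2: 2 empty cells -> not full
  row 3: 0 empty cells -> FULL (clear)
  row 4: 0 empty cells -> FULL (clear)
  row 5: 2 empty cells -> not full
Total rows cleared: 2

Answer: 2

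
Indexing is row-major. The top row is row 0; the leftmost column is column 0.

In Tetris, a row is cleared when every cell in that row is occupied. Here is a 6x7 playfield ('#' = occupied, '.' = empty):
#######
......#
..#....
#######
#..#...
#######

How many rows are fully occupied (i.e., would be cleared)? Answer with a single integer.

Check each row:
  row 0: 0 empty cells -> FULL (clear)
  row 1: 6 empty cells -> not full
  row 2: 6 empty cells -> not full
  row 3: 0 empty cells -> FULL (clear)
  row 4: 5 empty cells -> not full
  row 5: 0 empty cells -> FULL (clear)
Total rows cleared: 3

Answer: 3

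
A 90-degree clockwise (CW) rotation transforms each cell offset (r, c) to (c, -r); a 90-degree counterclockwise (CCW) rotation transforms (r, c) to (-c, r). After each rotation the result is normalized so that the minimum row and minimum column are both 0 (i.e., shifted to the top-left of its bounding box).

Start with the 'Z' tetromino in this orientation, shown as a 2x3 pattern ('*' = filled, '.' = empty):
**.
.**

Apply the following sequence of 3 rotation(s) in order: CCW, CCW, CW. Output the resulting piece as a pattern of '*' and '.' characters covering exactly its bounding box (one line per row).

Start:
**.
.**
After rotation 1 (CCW):
.*
**
*.
After rotation 2 (CCW):
**.
.**
After rotation 3 (CW):
.*
**
*.

Answer: .*
**
*.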